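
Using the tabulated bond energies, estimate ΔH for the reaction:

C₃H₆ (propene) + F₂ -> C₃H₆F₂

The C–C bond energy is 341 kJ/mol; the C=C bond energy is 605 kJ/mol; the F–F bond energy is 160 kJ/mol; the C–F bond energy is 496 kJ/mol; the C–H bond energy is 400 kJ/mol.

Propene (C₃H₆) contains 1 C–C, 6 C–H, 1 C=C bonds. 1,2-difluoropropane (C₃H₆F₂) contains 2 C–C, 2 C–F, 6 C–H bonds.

ΔH ≈ −568 kJ

Bonds broken (reactants):
  C–C: 1 × 341 = 341
  C–H: 6 × 400 = 2400
  C=C: 1 × 605 = 605
  F–F: 1 × 160 = 160
  Σ(broken) = 3506 kJ
Bonds formed (products):
  C–C: 2 × 341 = 682
  C–F: 2 × 496 = 992
  C–H: 6 × 400 = 2400
  Σ(formed) = 4074 kJ
ΔH = Σ(broken) − Σ(formed) = 3506 − 4074 = −568 kJ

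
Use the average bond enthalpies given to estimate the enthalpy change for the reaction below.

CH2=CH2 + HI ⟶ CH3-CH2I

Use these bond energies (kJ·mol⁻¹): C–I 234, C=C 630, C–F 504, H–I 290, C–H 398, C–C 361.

ΔH ≈ −73 kJ

Bonds broken (reactants):
  C–H: 4 × 398 = 1592
  C=C: 1 × 630 = 630
  H–I: 1 × 290 = 290
  Σ(broken) = 2512 kJ
Bonds formed (products):
  C–C: 1 × 361 = 361
  C–H: 5 × 398 = 1990
  C–I: 1 × 234 = 234
  Σ(formed) = 2585 kJ
ΔH = Σ(broken) − Σ(formed) = 2512 − 2585 = −73 kJ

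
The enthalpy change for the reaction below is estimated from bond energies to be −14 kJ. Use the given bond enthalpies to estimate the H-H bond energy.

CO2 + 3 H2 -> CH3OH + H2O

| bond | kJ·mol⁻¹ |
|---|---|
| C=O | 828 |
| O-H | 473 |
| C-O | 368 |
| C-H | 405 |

D(H-H) ≈ 444 kJ/mol

Let D be the H-H bond energy.
Σ(broken) = 2×828 + 3×D = 1656 + 3D
Σ(formed) = 3×405 + 1×368 + 3×473 = 3002
ΔH = Σ(broken) − Σ(formed) = (1656 + 3D) − (3002) = −1346 + 3D
Setting this equal to −14 kJ gives 3D = 1332, so D = 444 kJ/mol.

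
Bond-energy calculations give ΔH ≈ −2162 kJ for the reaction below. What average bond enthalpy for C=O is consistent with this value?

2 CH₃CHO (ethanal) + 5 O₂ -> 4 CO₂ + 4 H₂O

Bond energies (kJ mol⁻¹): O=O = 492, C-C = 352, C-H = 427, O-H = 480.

Let D be the C=O bond energy.
Σ(broken) = 2×352 + 8×427 + 2×D + 5×492 = 6580 + 2D
Σ(formed) = 8×D + 8×480 = 3840 + 8D
ΔH = Σ(broken) − Σ(formed) = (6580 + 2D) − (3840 + 8D) = +2740 − 6D
Setting this equal to −2162 kJ gives 6D = 4902, so D = 817 kJ/mol.

D(C=O) ≈ 817 kJ/mol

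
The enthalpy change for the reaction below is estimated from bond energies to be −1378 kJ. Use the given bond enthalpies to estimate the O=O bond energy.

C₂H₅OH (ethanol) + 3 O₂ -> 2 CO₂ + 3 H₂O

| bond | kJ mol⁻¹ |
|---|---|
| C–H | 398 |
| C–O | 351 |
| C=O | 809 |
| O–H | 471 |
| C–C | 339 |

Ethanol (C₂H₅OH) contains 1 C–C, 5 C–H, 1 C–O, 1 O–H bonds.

Let D be the O=O bond energy.
Σ(broken) = 1×339 + 5×398 + 1×351 + 1×471 + 3×D = 3151 + 3D
Σ(formed) = 4×809 + 6×471 = 6062
ΔH = Σ(broken) − Σ(formed) = (3151 + 3D) − (6062) = −2911 + 3D
Setting this equal to −1378 kJ gives 3D = 1533, so D = 511 kJ/mol.

D(O=O) ≈ 511 kJ/mol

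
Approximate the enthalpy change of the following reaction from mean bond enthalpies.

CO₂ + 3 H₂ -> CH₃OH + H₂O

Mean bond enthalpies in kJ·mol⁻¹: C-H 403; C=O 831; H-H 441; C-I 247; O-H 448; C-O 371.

Bonds broken (reactants):
  C=O: 2 × 831 = 1662
  H-H: 3 × 441 = 1323
  Σ(broken) = 2985 kJ
Bonds formed (products):
  C-H: 3 × 403 = 1209
  C-O: 1 × 371 = 371
  O-H: 3 × 448 = 1344
  Σ(formed) = 2924 kJ
ΔH = Σ(broken) − Σ(formed) = 2985 − 2924 = +61 kJ

ΔH ≈ +61 kJ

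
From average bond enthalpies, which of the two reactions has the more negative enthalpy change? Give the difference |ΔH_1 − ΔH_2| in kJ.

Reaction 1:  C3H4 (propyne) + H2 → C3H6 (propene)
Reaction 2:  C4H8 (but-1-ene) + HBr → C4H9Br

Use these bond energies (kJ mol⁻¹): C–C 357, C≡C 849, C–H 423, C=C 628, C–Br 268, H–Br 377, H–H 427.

Reaction 1, by 155 kJ

Reaction 1:
  Bonds broken (reactants):
    C≡C: 1 × 849 = 849
    C–C: 1 × 357 = 357
    C–H: 4 × 423 = 1692
    H–H: 1 × 427 = 427
    Σ(broken) = 3325 kJ
  Bonds formed (products):
    C–C: 1 × 357 = 357
    C–H: 6 × 423 = 2538
    C=C: 1 × 628 = 628
    Σ(formed) = 3523 kJ
  ΔH_1 = 3325 − 3523 = −198 kJ
Reaction 2:
  Bonds broken (reactants):
    C–C: 2 × 357 = 714
    C–H: 8 × 423 = 3384
    C=C: 1 × 628 = 628
    H–Br: 1 × 377 = 377
    Σ(broken) = 5103 kJ
  Bonds formed (products):
    C–Br: 1 × 268 = 268
    C–C: 3 × 357 = 1071
    C–H: 9 × 423 = 3807
    Σ(formed) = 5146 kJ
  ΔH_2 = 5103 − 5146 = −43 kJ
ΔH_1 − ΔH_2 = −155 kJ, so reaction 1 has the more negative ΔH; |ΔH_1 − ΔH_2| = 155 kJ.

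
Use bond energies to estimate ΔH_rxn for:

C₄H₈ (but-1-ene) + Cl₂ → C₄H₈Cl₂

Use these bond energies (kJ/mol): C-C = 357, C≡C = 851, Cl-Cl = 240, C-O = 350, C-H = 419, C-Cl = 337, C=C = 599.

ΔH ≈ −192 kJ

Bonds broken (reactants):
  C-C: 2 × 357 = 714
  C-H: 8 × 419 = 3352
  C=C: 1 × 599 = 599
  Cl-Cl: 1 × 240 = 240
  Σ(broken) = 4905 kJ
Bonds formed (products):
  C-C: 3 × 357 = 1071
  C-Cl: 2 × 337 = 674
  C-H: 8 × 419 = 3352
  Σ(formed) = 5097 kJ
ΔH = Σ(broken) − Σ(formed) = 4905 − 5097 = −192 kJ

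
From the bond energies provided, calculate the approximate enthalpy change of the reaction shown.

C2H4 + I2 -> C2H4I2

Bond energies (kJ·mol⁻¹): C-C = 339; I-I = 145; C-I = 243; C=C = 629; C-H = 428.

ΔH ≈ −51 kJ

Bonds broken (reactants):
  C-H: 4 × 428 = 1712
  C=C: 1 × 629 = 629
  I-I: 1 × 145 = 145
  Σ(broken) = 2486 kJ
Bonds formed (products):
  C-C: 1 × 339 = 339
  C-H: 4 × 428 = 1712
  C-I: 2 × 243 = 486
  Σ(formed) = 2537 kJ
ΔH = Σ(broken) − Σ(formed) = 2486 − 2537 = −51 kJ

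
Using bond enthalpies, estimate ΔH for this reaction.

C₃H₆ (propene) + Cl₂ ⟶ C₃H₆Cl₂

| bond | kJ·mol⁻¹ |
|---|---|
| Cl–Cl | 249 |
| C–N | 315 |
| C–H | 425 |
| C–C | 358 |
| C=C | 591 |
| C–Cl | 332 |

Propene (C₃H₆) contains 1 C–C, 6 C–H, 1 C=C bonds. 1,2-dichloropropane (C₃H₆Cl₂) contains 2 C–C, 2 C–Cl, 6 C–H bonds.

Bonds broken (reactants):
  C–C: 1 × 358 = 358
  C–H: 6 × 425 = 2550
  C=C: 1 × 591 = 591
  Cl–Cl: 1 × 249 = 249
  Σ(broken) = 3748 kJ
Bonds formed (products):
  C–C: 2 × 358 = 716
  C–Cl: 2 × 332 = 664
  C–H: 6 × 425 = 2550
  Σ(formed) = 3930 kJ
ΔH = Σ(broken) − Σ(formed) = 3748 − 3930 = −182 kJ

ΔH ≈ −182 kJ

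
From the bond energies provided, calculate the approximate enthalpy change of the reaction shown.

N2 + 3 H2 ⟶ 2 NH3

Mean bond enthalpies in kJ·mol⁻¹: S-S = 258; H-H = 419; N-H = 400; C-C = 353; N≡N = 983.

Bonds broken (reactants):
  H-H: 3 × 419 = 1257
  N≡N: 1 × 983 = 983
  Σ(broken) = 2240 kJ
Bonds formed (products):
  N-H: 6 × 400 = 2400
  Σ(formed) = 2400 kJ
ΔH = Σ(broken) − Σ(formed) = 2240 − 2400 = −160 kJ

ΔH ≈ −160 kJ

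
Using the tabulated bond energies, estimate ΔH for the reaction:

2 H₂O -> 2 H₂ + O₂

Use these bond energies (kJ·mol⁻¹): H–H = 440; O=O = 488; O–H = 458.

Bonds broken (reactants):
  O–H: 4 × 458 = 1832
  Σ(broken) = 1832 kJ
Bonds formed (products):
  H–H: 2 × 440 = 880
  O=O: 1 × 488 = 488
  Σ(formed) = 1368 kJ
ΔH = Σ(broken) − Σ(formed) = 1832 − 1368 = +464 kJ

ΔH ≈ +464 kJ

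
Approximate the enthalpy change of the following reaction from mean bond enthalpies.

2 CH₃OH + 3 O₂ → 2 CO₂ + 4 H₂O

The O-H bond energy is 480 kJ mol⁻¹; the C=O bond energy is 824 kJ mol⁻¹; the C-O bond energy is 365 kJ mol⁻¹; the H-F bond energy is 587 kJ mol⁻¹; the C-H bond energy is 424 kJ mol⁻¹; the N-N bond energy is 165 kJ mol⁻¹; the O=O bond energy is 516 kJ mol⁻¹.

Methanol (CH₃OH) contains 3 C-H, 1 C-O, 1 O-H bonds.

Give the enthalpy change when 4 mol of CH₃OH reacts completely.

Bonds broken (reactants):
  C-H: 6 × 424 = 2544
  C-O: 2 × 365 = 730
  O-H: 2 × 480 = 960
  O=O: 3 × 516 = 1548
  Σ(broken) = 5782 kJ
Bonds formed (products):
  C=O: 4 × 824 = 3296
  O-H: 8 × 480 = 3840
  Σ(formed) = 7136 kJ
ΔH = Σ(broken) − Σ(formed) = 5782 − 7136 = −1354 kJ
For 2× the reaction as written: 2 × (−1354) = −2708 kJ

ΔH = −2708 kJ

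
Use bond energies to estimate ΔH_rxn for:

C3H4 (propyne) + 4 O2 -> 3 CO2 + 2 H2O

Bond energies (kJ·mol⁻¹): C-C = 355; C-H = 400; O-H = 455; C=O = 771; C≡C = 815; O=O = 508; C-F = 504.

ΔH ≈ −1644 kJ

Bonds broken (reactants):
  C≡C: 1 × 815 = 815
  C-C: 1 × 355 = 355
  C-H: 4 × 400 = 1600
  O=O: 4 × 508 = 2032
  Σ(broken) = 4802 kJ
Bonds formed (products):
  C=O: 6 × 771 = 4626
  O-H: 4 × 455 = 1820
  Σ(formed) = 6446 kJ
ΔH = Σ(broken) − Σ(formed) = 4802 − 6446 = −1644 kJ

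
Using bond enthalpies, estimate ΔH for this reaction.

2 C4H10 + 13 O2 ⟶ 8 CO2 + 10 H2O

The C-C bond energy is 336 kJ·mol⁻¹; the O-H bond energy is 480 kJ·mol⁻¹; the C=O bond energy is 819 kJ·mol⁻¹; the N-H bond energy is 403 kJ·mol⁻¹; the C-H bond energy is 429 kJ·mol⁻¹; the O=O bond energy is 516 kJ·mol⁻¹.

Bonds broken (reactants):
  C-C: 6 × 336 = 2016
  C-H: 20 × 429 = 8580
  O=O: 13 × 516 = 6708
  Σ(broken) = 17304 kJ
Bonds formed (products):
  C=O: 16 × 819 = 13104
  O-H: 20 × 480 = 9600
  Σ(formed) = 22704 kJ
ΔH = Σ(broken) − Σ(formed) = 17304 − 22704 = −5400 kJ

ΔH ≈ −5400 kJ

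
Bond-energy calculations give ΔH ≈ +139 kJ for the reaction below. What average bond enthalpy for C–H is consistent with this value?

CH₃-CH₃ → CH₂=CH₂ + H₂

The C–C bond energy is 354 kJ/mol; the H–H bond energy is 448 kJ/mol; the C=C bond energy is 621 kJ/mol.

D(C–H) ≈ 427 kJ/mol

Let D be the C–H bond energy.
Σ(broken) = 1×354 + 6×D = 354 + 6D
Σ(formed) = 4×D + 1×621 + 1×448 = 1069 + 4D
ΔH = Σ(broken) − Σ(formed) = (354 + 6D) − (1069 + 4D) = −715 + 2D
Setting this equal to +139 kJ gives 2D = 854, so D = 427 kJ/mol.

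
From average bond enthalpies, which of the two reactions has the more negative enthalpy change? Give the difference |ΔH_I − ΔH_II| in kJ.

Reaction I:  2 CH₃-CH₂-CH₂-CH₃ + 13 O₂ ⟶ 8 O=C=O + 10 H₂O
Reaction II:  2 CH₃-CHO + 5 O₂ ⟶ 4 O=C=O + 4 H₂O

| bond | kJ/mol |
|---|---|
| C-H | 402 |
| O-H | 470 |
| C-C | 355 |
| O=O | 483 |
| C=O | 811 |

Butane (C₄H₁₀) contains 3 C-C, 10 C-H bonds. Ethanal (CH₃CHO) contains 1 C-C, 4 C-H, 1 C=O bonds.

Reaction I:
  Bonds broken (reactants):
    C-C: 6 × 355 = 2130
    C-H: 20 × 402 = 8040
    O=O: 13 × 483 = 6279
    Σ(broken) = 16449 kJ
  Bonds formed (products):
    C=O: 16 × 811 = 12976
    O-H: 20 × 470 = 9400
    Σ(formed) = 22376 kJ
  ΔH_I = 16449 − 22376 = −5927 kJ
Reaction II:
  Bonds broken (reactants):
    C-C: 2 × 355 = 710
    C-H: 8 × 402 = 3216
    C=O: 2 × 811 = 1622
    O=O: 5 × 483 = 2415
    Σ(broken) = 7963 kJ
  Bonds formed (products):
    C=O: 8 × 811 = 6488
    O-H: 8 × 470 = 3760
    Σ(formed) = 10248 kJ
  ΔH_II = 7963 − 10248 = −2285 kJ
ΔH_I − ΔH_II = −3642 kJ, so reaction I has the more negative ΔH; |ΔH_I − ΔH_II| = 3642 kJ.

Reaction I, by 3642 kJ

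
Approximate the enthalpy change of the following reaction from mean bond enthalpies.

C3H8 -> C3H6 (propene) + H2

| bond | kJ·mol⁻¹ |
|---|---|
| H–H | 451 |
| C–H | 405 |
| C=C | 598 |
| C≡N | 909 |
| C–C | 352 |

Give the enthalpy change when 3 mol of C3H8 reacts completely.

Bonds broken (reactants):
  C–C: 2 × 352 = 704
  C–H: 8 × 405 = 3240
  Σ(broken) = 3944 kJ
Bonds formed (products):
  C–C: 1 × 352 = 352
  C–H: 6 × 405 = 2430
  C=C: 1 × 598 = 598
  H–H: 1 × 451 = 451
  Σ(formed) = 3831 kJ
ΔH = Σ(broken) − Σ(formed) = 3944 − 3831 = +113 kJ
For 3× the reaction as written: 3 × (+113) = +339 kJ

ΔH = +339 kJ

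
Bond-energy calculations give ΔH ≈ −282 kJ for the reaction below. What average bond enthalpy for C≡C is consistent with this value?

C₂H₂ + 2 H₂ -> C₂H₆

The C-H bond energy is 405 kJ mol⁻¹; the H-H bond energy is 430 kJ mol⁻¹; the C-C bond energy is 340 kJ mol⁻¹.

D(C≡C) ≈ 818 kJ/mol

Let D be the C≡C bond energy.
Σ(broken) = 1×D + 2×405 + 2×430 = 1670 + D
Σ(formed) = 1×340 + 6×405 = 2770
ΔH = Σ(broken) − Σ(formed) = (1670 + D) − (2770) = −1100 + D
Setting this equal to −282 kJ gives D = 818 kJ/mol.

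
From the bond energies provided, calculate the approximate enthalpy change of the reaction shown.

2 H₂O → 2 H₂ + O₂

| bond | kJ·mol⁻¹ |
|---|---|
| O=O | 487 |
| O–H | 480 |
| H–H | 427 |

Bonds broken (reactants):
  O–H: 4 × 480 = 1920
  Σ(broken) = 1920 kJ
Bonds formed (products):
  H–H: 2 × 427 = 854
  O=O: 1 × 487 = 487
  Σ(formed) = 1341 kJ
ΔH = Σ(broken) − Σ(formed) = 1920 − 1341 = +579 kJ

ΔH ≈ +579 kJ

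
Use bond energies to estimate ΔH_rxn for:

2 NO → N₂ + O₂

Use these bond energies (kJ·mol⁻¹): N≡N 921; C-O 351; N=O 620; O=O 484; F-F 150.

ΔH ≈ −165 kJ

Bonds broken (reactants):
  N=O: 2 × 620 = 1240
  Σ(broken) = 1240 kJ
Bonds formed (products):
  N≡N: 1 × 921 = 921
  O=O: 1 × 484 = 484
  Σ(formed) = 1405 kJ
ΔH = Σ(broken) − Σ(formed) = 1240 − 1405 = −165 kJ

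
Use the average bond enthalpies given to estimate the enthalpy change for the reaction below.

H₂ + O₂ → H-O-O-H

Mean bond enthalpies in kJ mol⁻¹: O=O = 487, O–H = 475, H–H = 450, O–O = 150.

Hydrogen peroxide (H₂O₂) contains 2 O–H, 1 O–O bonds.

ΔH ≈ −163 kJ

Bonds broken (reactants):
  H–H: 1 × 450 = 450
  O=O: 1 × 487 = 487
  Σ(broken) = 937 kJ
Bonds formed (products):
  O–H: 2 × 475 = 950
  O–O: 1 × 150 = 150
  Σ(formed) = 1100 kJ
ΔH = Σ(broken) − Σ(formed) = 937 − 1100 = −163 kJ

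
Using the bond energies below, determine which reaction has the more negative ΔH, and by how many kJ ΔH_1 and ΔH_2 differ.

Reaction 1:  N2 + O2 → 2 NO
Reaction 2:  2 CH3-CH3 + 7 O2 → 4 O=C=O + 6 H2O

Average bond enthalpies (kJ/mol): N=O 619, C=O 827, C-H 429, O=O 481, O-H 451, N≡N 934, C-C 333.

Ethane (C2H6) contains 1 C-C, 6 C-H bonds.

Reaction 2, by 3024 kJ

Reaction 1:
  Bonds broken (reactants):
    N≡N: 1 × 934 = 934
    O=O: 1 × 481 = 481
    Σ(broken) = 1415 kJ
  Bonds formed (products):
    N=O: 2 × 619 = 1238
    Σ(formed) = 1238 kJ
  ΔH_1 = 1415 − 1238 = +177 kJ
Reaction 2:
  Bonds broken (reactants):
    C-C: 2 × 333 = 666
    C-H: 12 × 429 = 5148
    O=O: 7 × 481 = 3367
    Σ(broken) = 9181 kJ
  Bonds formed (products):
    C=O: 8 × 827 = 6616
    O-H: 12 × 451 = 5412
    Σ(formed) = 12028 kJ
  ΔH_2 = 9181 − 12028 = −2847 kJ
ΔH_1 − ΔH_2 = +3024 kJ, so reaction 2 has the more negative ΔH; |ΔH_1 − ΔH_2| = 3024 kJ.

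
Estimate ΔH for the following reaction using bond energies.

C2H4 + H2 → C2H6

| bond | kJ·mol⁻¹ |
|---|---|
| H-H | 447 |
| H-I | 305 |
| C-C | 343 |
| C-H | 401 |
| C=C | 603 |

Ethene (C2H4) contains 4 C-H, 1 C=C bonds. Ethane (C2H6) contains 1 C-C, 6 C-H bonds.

Bonds broken (reactants):
  C-H: 4 × 401 = 1604
  C=C: 1 × 603 = 603
  H-H: 1 × 447 = 447
  Σ(broken) = 2654 kJ
Bonds formed (products):
  C-C: 1 × 343 = 343
  C-H: 6 × 401 = 2406
  Σ(formed) = 2749 kJ
ΔH = Σ(broken) − Σ(formed) = 2654 − 2749 = −95 kJ

ΔH ≈ −95 kJ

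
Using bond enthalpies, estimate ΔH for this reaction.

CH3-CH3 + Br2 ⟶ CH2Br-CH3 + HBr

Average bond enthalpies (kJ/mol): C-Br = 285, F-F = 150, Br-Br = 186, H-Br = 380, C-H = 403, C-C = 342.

Bonds broken (reactants):
  Br-Br: 1 × 186 = 186
  C-C: 1 × 342 = 342
  C-H: 6 × 403 = 2418
  Σ(broken) = 2946 kJ
Bonds formed (products):
  C-Br: 1 × 285 = 285
  C-C: 1 × 342 = 342
  C-H: 5 × 403 = 2015
  H-Br: 1 × 380 = 380
  Σ(formed) = 3022 kJ
ΔH = Σ(broken) − Σ(formed) = 2946 − 3022 = −76 kJ

ΔH ≈ −76 kJ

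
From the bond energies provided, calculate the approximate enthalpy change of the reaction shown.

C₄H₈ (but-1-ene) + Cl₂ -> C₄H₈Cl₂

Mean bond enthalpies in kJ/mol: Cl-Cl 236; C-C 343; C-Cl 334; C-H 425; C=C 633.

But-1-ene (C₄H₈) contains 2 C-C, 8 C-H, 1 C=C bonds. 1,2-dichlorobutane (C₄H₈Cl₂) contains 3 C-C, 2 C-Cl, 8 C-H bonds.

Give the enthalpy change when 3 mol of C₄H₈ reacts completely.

Bonds broken (reactants):
  C-C: 2 × 343 = 686
  C-H: 8 × 425 = 3400
  C=C: 1 × 633 = 633
  Cl-Cl: 1 × 236 = 236
  Σ(broken) = 4955 kJ
Bonds formed (products):
  C-C: 3 × 343 = 1029
  C-Cl: 2 × 334 = 668
  C-H: 8 × 425 = 3400
  Σ(formed) = 5097 kJ
ΔH = Σ(broken) − Σ(formed) = 4955 − 5097 = −142 kJ
For 3× the reaction as written: 3 × (−142) = −426 kJ

ΔH = −426 kJ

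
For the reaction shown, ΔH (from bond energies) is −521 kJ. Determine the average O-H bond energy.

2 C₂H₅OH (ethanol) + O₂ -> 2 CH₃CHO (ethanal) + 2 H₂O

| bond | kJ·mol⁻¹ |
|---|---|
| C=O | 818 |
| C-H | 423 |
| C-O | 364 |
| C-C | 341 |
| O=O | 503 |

D(O-H) ≈ 481 kJ/mol

Let D be the O-H bond energy.
Σ(broken) = 2×341 + 10×423 + 2×364 + 2×D + 1×503 = 6143 + 2D
Σ(formed) = 2×341 + 8×423 + 2×818 + 4×D = 5702 + 4D
ΔH = Σ(broken) − Σ(formed) = (6143 + 2D) − (5702 + 4D) = +441 − 2D
Setting this equal to −521 kJ gives 2D = 962, so D = 481 kJ/mol.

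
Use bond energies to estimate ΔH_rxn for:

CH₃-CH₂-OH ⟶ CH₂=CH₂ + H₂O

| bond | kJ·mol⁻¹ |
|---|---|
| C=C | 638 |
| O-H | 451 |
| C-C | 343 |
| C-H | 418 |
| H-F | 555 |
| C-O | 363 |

ΔH ≈ +35 kJ

Bonds broken (reactants):
  C-C: 1 × 343 = 343
  C-H: 5 × 418 = 2090
  C-O: 1 × 363 = 363
  O-H: 1 × 451 = 451
  Σ(broken) = 3247 kJ
Bonds formed (products):
  C-H: 4 × 418 = 1672
  C=C: 1 × 638 = 638
  O-H: 2 × 451 = 902
  Σ(formed) = 3212 kJ
ΔH = Σ(broken) − Σ(formed) = 3247 − 3212 = +35 kJ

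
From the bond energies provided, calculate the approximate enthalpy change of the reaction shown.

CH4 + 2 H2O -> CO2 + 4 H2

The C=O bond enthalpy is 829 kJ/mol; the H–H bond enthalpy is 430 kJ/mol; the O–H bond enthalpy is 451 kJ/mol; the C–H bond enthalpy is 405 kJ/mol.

Bonds broken (reactants):
  C–H: 4 × 405 = 1620
  O–H: 4 × 451 = 1804
  Σ(broken) = 3424 kJ
Bonds formed (products):
  C=O: 2 × 829 = 1658
  H–H: 4 × 430 = 1720
  Σ(formed) = 3378 kJ
ΔH = Σ(broken) − Σ(formed) = 3424 − 3378 = +46 kJ

ΔH ≈ +46 kJ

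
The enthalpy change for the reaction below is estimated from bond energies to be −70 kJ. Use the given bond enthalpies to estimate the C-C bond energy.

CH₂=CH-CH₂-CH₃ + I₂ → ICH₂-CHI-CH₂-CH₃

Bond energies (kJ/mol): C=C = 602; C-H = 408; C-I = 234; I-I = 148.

Let D be the C-C bond energy.
Σ(broken) = 2×D + 8×408 + 1×602 + 1×148 = 4014 + 2D
Σ(formed) = 3×D + 8×408 + 2×234 = 3732 + 3D
ΔH = Σ(broken) − Σ(formed) = (4014 + 2D) − (3732 + 3D) = +282 − D
Setting this equal to −70 kJ gives D = 352 kJ/mol.

D(C-C) ≈ 352 kJ/mol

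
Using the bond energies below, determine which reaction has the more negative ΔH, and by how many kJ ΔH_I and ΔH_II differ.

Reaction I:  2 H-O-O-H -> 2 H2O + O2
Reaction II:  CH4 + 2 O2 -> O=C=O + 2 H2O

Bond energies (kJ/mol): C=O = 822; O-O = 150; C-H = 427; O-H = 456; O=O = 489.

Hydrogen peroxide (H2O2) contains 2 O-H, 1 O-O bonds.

Reaction II, by 593 kJ

Reaction I:
  Bonds broken (reactants):
    O-H: 4 × 456 = 1824
    O-O: 2 × 150 = 300
    Σ(broken) = 2124 kJ
  Bonds formed (products):
    O-H: 4 × 456 = 1824
    O=O: 1 × 489 = 489
    Σ(formed) = 2313 kJ
  ΔH_I = 2124 − 2313 = −189 kJ
Reaction II:
  Bonds broken (reactants):
    C-H: 4 × 427 = 1708
    O=O: 2 × 489 = 978
    Σ(broken) = 2686 kJ
  Bonds formed (products):
    C=O: 2 × 822 = 1644
    O-H: 4 × 456 = 1824
    Σ(formed) = 3468 kJ
  ΔH_II = 2686 − 3468 = −782 kJ
ΔH_I − ΔH_II = +593 kJ, so reaction II has the more negative ΔH; |ΔH_I − ΔH_II| = 593 kJ.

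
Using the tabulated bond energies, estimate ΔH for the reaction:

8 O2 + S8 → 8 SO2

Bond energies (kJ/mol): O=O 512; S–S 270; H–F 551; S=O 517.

Bonds broken (reactants):
  O=O: 8 × 512 = 4096
  S–S: 8 × 270 = 2160
  Σ(broken) = 6256 kJ
Bonds formed (products):
  S=O: 16 × 517 = 8272
  Σ(formed) = 8272 kJ
ΔH = Σ(broken) − Σ(formed) = 6256 − 8272 = −2016 kJ

ΔH ≈ −2016 kJ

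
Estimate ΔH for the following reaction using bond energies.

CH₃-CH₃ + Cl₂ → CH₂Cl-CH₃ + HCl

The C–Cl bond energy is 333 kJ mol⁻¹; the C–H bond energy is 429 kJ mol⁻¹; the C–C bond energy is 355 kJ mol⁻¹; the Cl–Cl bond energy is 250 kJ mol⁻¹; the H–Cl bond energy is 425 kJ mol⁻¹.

ΔH ≈ −79 kJ

Bonds broken (reactants):
  C–C: 1 × 355 = 355
  C–H: 6 × 429 = 2574
  Cl–Cl: 1 × 250 = 250
  Σ(broken) = 3179 kJ
Bonds formed (products):
  C–C: 1 × 355 = 355
  C–Cl: 1 × 333 = 333
  C–H: 5 × 429 = 2145
  H–Cl: 1 × 425 = 425
  Σ(formed) = 3258 kJ
ΔH = Σ(broken) − Σ(formed) = 3179 − 3258 = −79 kJ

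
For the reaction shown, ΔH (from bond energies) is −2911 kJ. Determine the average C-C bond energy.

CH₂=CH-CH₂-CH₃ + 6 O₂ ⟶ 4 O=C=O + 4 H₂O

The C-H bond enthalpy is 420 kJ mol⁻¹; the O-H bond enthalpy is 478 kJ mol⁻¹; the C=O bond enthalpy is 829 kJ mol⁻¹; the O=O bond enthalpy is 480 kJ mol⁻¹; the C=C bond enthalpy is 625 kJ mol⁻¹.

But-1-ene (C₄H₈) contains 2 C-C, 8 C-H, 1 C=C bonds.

D(C-C) ≈ 340 kJ/mol

Let D be the C-C bond energy.
Σ(broken) = 2×D + 8×420 + 1×625 + 6×480 = 6865 + 2D
Σ(formed) = 8×829 + 8×478 = 10456
ΔH = Σ(broken) − Σ(formed) = (6865 + 2D) − (10456) = −3591 + 2D
Setting this equal to −2911 kJ gives 2D = 680, so D = 340 kJ/mol.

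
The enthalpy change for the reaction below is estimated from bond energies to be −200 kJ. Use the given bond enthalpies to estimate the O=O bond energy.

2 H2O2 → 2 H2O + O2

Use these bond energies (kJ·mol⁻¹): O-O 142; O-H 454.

Let D be the O=O bond energy.
Σ(broken) = 4×454 + 2×142 = 2100
Σ(formed) = 4×454 + 1×D = 1816 + D
ΔH = Σ(broken) − Σ(formed) = (2100) − (1816 + D) = +284 − D
Setting this equal to −200 kJ gives D = 484 kJ/mol.

D(O=O) ≈ 484 kJ/mol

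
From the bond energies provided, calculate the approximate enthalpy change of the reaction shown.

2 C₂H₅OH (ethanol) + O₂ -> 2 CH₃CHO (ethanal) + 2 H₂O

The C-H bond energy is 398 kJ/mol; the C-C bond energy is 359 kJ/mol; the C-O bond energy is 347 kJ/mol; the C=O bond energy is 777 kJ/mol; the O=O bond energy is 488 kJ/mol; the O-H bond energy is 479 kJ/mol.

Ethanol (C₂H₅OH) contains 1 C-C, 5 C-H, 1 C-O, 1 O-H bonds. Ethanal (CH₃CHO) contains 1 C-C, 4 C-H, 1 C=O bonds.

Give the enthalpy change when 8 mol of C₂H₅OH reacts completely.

Bonds broken (reactants):
  C-C: 2 × 359 = 718
  C-H: 10 × 398 = 3980
  C-O: 2 × 347 = 694
  O-H: 2 × 479 = 958
  O=O: 1 × 488 = 488
  Σ(broken) = 6838 kJ
Bonds formed (products):
  C-C: 2 × 359 = 718
  C-H: 8 × 398 = 3184
  C=O: 2 × 777 = 1554
  O-H: 4 × 479 = 1916
  Σ(formed) = 7372 kJ
ΔH = Σ(broken) − Σ(formed) = 6838 − 7372 = −534 kJ
For 4× the reaction as written: 4 × (−534) = −2136 kJ

ΔH = −2136 kJ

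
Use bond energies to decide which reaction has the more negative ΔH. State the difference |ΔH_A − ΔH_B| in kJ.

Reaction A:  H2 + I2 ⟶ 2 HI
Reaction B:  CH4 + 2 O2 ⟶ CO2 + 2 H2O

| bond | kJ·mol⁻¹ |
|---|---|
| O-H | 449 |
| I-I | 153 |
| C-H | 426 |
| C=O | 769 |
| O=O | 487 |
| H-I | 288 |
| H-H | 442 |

Reaction B, by 675 kJ

Reaction A:
  Bonds broken (reactants):
    H-H: 1 × 442 = 442
    I-I: 1 × 153 = 153
    Σ(broken) = 595 kJ
  Bonds formed (products):
    H-I: 2 × 288 = 576
    Σ(formed) = 576 kJ
  ΔH_A = 595 − 576 = +19 kJ
Reaction B:
  Bonds broken (reactants):
    C-H: 4 × 426 = 1704
    O=O: 2 × 487 = 974
    Σ(broken) = 2678 kJ
  Bonds formed (products):
    C=O: 2 × 769 = 1538
    O-H: 4 × 449 = 1796
    Σ(formed) = 3334 kJ
  ΔH_B = 2678 − 3334 = −656 kJ
ΔH_A − ΔH_B = +675 kJ, so reaction B has the more negative ΔH; |ΔH_A − ΔH_B| = 675 kJ.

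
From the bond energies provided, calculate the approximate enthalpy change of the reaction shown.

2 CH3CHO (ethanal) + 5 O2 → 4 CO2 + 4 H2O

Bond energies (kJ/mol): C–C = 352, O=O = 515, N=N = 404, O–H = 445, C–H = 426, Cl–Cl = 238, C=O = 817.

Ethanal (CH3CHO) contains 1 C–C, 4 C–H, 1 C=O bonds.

ΔH ≈ −1775 kJ

Bonds broken (reactants):
  C–C: 2 × 352 = 704
  C–H: 8 × 426 = 3408
  C=O: 2 × 817 = 1634
  O=O: 5 × 515 = 2575
  Σ(broken) = 8321 kJ
Bonds formed (products):
  C=O: 8 × 817 = 6536
  O–H: 8 × 445 = 3560
  Σ(formed) = 10096 kJ
ΔH = Σ(broken) − Σ(formed) = 8321 − 10096 = −1775 kJ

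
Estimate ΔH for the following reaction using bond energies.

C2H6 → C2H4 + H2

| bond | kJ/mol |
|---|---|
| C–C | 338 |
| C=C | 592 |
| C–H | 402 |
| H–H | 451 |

ΔH ≈ +99 kJ

Bonds broken (reactants):
  C–C: 1 × 338 = 338
  C–H: 6 × 402 = 2412
  Σ(broken) = 2750 kJ
Bonds formed (products):
  C–H: 4 × 402 = 1608
  C=C: 1 × 592 = 592
  H–H: 1 × 451 = 451
  Σ(formed) = 2651 kJ
ΔH = Σ(broken) − Σ(formed) = 2750 − 2651 = +99 kJ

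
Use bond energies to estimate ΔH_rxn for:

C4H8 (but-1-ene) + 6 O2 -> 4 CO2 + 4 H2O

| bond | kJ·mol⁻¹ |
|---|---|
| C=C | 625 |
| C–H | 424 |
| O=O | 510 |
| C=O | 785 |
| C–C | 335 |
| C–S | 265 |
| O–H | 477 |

Bonds broken (reactants):
  C–C: 2 × 335 = 670
  C–H: 8 × 424 = 3392
  C=C: 1 × 625 = 625
  O=O: 6 × 510 = 3060
  Σ(broken) = 7747 kJ
Bonds formed (products):
  C=O: 8 × 785 = 6280
  O–H: 8 × 477 = 3816
  Σ(formed) = 10096 kJ
ΔH = Σ(broken) − Σ(formed) = 7747 − 10096 = −2349 kJ

ΔH ≈ −2349 kJ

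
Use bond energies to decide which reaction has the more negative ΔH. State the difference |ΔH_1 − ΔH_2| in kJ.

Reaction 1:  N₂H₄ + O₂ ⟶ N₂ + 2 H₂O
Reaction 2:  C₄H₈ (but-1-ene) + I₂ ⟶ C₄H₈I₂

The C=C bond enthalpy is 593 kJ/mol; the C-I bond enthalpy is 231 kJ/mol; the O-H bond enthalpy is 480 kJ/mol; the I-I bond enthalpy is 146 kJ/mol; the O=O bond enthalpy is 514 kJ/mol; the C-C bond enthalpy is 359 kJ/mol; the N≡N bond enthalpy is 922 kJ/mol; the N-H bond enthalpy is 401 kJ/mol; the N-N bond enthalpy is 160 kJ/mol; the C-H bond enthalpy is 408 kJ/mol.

Reaction 1:
  Bonds broken (reactants):
    N-H: 4 × 401 = 1604
    N-N: 1 × 160 = 160
    O=O: 1 × 514 = 514
    Σ(broken) = 2278 kJ
  Bonds formed (products):
    N≡N: 1 × 922 = 922
    O-H: 4 × 480 = 1920
    Σ(formed) = 2842 kJ
  ΔH_1 = 2278 − 2842 = −564 kJ
Reaction 2:
  Bonds broken (reactants):
    C-C: 2 × 359 = 718
    C-H: 8 × 408 = 3264
    C=C: 1 × 593 = 593
    I-I: 1 × 146 = 146
    Σ(broken) = 4721 kJ
  Bonds formed (products):
    C-C: 3 × 359 = 1077
    C-H: 8 × 408 = 3264
    C-I: 2 × 231 = 462
    Σ(formed) = 4803 kJ
  ΔH_2 = 4721 − 4803 = −82 kJ
ΔH_1 − ΔH_2 = −482 kJ, so reaction 1 has the more negative ΔH; |ΔH_1 − ΔH_2| = 482 kJ.

Reaction 1, by 482 kJ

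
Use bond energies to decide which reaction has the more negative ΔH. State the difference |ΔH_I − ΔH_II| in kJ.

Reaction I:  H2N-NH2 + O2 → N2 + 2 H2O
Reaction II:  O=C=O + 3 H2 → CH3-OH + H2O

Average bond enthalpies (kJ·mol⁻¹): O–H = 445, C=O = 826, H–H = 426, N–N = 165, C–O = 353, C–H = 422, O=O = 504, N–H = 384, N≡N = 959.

Reaction I, by 510 kJ

Reaction I:
  Bonds broken (reactants):
    N–H: 4 × 384 = 1536
    N–N: 1 × 165 = 165
    O=O: 1 × 504 = 504
    Σ(broken) = 2205 kJ
  Bonds formed (products):
    N≡N: 1 × 959 = 959
    O–H: 4 × 445 = 1780
    Σ(formed) = 2739 kJ
  ΔH_I = 2205 − 2739 = −534 kJ
Reaction II:
  Bonds broken (reactants):
    C=O: 2 × 826 = 1652
    H–H: 3 × 426 = 1278
    Σ(broken) = 2930 kJ
  Bonds formed (products):
    C–H: 3 × 422 = 1266
    C–O: 1 × 353 = 353
    O–H: 3 × 445 = 1335
    Σ(formed) = 2954 kJ
  ΔH_II = 2930 − 2954 = −24 kJ
ΔH_I − ΔH_II = −510 kJ, so reaction I has the more negative ΔH; |ΔH_I − ΔH_II| = 510 kJ.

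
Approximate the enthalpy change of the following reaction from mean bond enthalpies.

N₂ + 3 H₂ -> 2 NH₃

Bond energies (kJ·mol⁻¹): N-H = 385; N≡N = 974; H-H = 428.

ΔH ≈ −52 kJ

Bonds broken (reactants):
  H-H: 3 × 428 = 1284
  N≡N: 1 × 974 = 974
  Σ(broken) = 2258 kJ
Bonds formed (products):
  N-H: 6 × 385 = 2310
  Σ(formed) = 2310 kJ
ΔH = Σ(broken) − Σ(formed) = 2258 − 2310 = −52 kJ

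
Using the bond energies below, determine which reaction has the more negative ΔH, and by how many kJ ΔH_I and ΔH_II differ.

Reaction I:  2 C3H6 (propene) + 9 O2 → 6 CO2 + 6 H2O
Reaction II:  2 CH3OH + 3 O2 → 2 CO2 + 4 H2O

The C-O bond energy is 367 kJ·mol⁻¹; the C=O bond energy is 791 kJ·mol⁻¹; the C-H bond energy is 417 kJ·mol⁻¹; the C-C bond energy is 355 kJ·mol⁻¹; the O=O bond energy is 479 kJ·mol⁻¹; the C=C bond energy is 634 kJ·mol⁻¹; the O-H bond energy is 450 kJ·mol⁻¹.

Reaction I:
  Bonds broken (reactants):
    C-C: 2 × 355 = 710
    C-H: 12 × 417 = 5004
    C=C: 2 × 634 = 1268
    O=O: 9 × 479 = 4311
    Σ(broken) = 11293 kJ
  Bonds formed (products):
    C=O: 12 × 791 = 9492
    O-H: 12 × 450 = 5400
    Σ(formed) = 14892 kJ
  ΔH_I = 11293 − 14892 = −3599 kJ
Reaction II:
  Bonds broken (reactants):
    C-H: 6 × 417 = 2502
    C-O: 2 × 367 = 734
    O-H: 2 × 450 = 900
    O=O: 3 × 479 = 1437
    Σ(broken) = 5573 kJ
  Bonds formed (products):
    C=O: 4 × 791 = 3164
    O-H: 8 × 450 = 3600
    Σ(formed) = 6764 kJ
  ΔH_II = 5573 − 6764 = −1191 kJ
ΔH_I − ΔH_II = −2408 kJ, so reaction I has the more negative ΔH; |ΔH_I − ΔH_II| = 2408 kJ.

Reaction I, by 2408 kJ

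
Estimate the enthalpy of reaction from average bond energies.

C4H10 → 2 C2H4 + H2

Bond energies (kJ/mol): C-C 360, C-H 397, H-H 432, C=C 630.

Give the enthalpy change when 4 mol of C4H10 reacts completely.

ΔH = +728 kJ

Bonds broken (reactants):
  C-C: 3 × 360 = 1080
  C-H: 10 × 397 = 3970
  Σ(broken) = 5050 kJ
Bonds formed (products):
  C-H: 8 × 397 = 3176
  C=C: 2 × 630 = 1260
  H-H: 1 × 432 = 432
  Σ(formed) = 4868 kJ
ΔH = Σ(broken) − Σ(formed) = 5050 − 4868 = +182 kJ
For 4× the reaction as written: 4 × (+182) = +728 kJ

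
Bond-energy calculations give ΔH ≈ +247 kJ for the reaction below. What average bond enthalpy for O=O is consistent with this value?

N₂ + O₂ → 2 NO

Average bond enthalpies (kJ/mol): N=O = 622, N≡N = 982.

D(O=O) ≈ 509 kJ/mol

Let D be the O=O bond energy.
Σ(broken) = 1×982 + 1×D = 982 + D
Σ(formed) = 2×622 = 1244
ΔH = Σ(broken) − Σ(formed) = (982 + D) − (1244) = −262 + D
Setting this equal to +247 kJ gives D = 509 kJ/mol.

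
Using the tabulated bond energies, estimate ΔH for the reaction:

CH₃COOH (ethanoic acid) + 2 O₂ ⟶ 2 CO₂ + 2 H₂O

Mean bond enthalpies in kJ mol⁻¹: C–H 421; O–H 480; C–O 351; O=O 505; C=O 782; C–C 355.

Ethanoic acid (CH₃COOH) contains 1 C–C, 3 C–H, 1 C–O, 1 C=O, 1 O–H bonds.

ΔH ≈ −807 kJ

Bonds broken (reactants):
  C–C: 1 × 355 = 355
  C–H: 3 × 421 = 1263
  C–O: 1 × 351 = 351
  C=O: 1 × 782 = 782
  O–H: 1 × 480 = 480
  O=O: 2 × 505 = 1010
  Σ(broken) = 4241 kJ
Bonds formed (products):
  C=O: 4 × 782 = 3128
  O–H: 4 × 480 = 1920
  Σ(formed) = 5048 kJ
ΔH = Σ(broken) − Σ(formed) = 4241 − 5048 = −807 kJ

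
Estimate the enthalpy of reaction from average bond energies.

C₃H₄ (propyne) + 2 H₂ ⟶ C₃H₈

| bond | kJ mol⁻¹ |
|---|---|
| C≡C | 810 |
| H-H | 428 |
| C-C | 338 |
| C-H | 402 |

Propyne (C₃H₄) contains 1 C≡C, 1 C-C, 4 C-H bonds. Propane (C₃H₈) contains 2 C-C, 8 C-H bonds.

ΔH ≈ −280 kJ

Bonds broken (reactants):
  C≡C: 1 × 810 = 810
  C-C: 1 × 338 = 338
  C-H: 4 × 402 = 1608
  H-H: 2 × 428 = 856
  Σ(broken) = 3612 kJ
Bonds formed (products):
  C-C: 2 × 338 = 676
  C-H: 8 × 402 = 3216
  Σ(formed) = 3892 kJ
ΔH = Σ(broken) − Σ(formed) = 3612 − 3892 = −280 kJ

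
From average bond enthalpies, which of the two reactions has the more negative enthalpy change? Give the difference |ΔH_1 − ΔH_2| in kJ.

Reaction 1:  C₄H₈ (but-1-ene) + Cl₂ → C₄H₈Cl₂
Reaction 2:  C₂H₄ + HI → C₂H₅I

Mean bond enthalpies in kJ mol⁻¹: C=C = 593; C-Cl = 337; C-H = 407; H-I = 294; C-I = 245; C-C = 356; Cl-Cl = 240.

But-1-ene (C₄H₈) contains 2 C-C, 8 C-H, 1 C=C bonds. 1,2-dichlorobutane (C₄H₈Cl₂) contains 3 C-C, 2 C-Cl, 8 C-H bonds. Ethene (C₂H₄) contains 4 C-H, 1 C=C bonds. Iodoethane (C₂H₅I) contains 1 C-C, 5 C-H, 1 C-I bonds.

Reaction 1:
  Bonds broken (reactants):
    C-C: 2 × 356 = 712
    C-H: 8 × 407 = 3256
    C=C: 1 × 593 = 593
    Cl-Cl: 1 × 240 = 240
    Σ(broken) = 4801 kJ
  Bonds formed (products):
    C-C: 3 × 356 = 1068
    C-Cl: 2 × 337 = 674
    C-H: 8 × 407 = 3256
    Σ(formed) = 4998 kJ
  ΔH_1 = 4801 − 4998 = −197 kJ
Reaction 2:
  Bonds broken (reactants):
    C-H: 4 × 407 = 1628
    C=C: 1 × 593 = 593
    H-I: 1 × 294 = 294
    Σ(broken) = 2515 kJ
  Bonds formed (products):
    C-C: 1 × 356 = 356
    C-H: 5 × 407 = 2035
    C-I: 1 × 245 = 245
    Σ(formed) = 2636 kJ
  ΔH_2 = 2515 − 2636 = −121 kJ
ΔH_1 − ΔH_2 = −76 kJ, so reaction 1 has the more negative ΔH; |ΔH_1 − ΔH_2| = 76 kJ.

Reaction 1, by 76 kJ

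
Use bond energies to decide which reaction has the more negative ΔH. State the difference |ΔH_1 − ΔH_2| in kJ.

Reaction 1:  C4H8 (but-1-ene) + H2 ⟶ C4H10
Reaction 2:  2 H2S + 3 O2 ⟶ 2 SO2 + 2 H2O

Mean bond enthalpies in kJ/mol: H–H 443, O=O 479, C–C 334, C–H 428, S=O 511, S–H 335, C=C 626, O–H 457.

Reaction 1:
  Bonds broken (reactants):
    C–C: 2 × 334 = 668
    C–H: 8 × 428 = 3424
    C=C: 1 × 626 = 626
    H–H: 1 × 443 = 443
    Σ(broken) = 5161 kJ
  Bonds formed (products):
    C–C: 3 × 334 = 1002
    C–H: 10 × 428 = 4280
    Σ(formed) = 5282 kJ
  ΔH_1 = 5161 − 5282 = −121 kJ
Reaction 2:
  Bonds broken (reactants):
    O=O: 3 × 479 = 1437
    S–H: 4 × 335 = 1340
    Σ(broken) = 2777 kJ
  Bonds formed (products):
    O–H: 4 × 457 = 1828
    S=O: 4 × 511 = 2044
    Σ(formed) = 3872 kJ
  ΔH_2 = 2777 − 3872 = −1095 kJ
ΔH_1 − ΔH_2 = +974 kJ, so reaction 2 has the more negative ΔH; |ΔH_1 − ΔH_2| = 974 kJ.

Reaction 2, by 974 kJ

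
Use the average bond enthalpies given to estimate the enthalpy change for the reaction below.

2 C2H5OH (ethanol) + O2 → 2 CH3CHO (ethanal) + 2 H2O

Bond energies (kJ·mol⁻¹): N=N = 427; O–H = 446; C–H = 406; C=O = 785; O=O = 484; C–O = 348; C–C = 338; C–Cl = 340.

Bonds broken (reactants):
  C–C: 2 × 338 = 676
  C–H: 10 × 406 = 4060
  C–O: 2 × 348 = 696
  O–H: 2 × 446 = 892
  O=O: 1 × 484 = 484
  Σ(broken) = 6808 kJ
Bonds formed (products):
  C–C: 2 × 338 = 676
  C–H: 8 × 406 = 3248
  C=O: 2 × 785 = 1570
  O–H: 4 × 446 = 1784
  Σ(formed) = 7278 kJ
ΔH = Σ(broken) − Σ(formed) = 6808 − 7278 = −470 kJ

ΔH ≈ −470 kJ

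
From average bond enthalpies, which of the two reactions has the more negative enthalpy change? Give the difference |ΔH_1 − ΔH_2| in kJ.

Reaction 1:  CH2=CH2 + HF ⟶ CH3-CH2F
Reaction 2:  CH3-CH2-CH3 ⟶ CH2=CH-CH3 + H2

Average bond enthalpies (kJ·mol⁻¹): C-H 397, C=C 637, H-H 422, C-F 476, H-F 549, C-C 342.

Reaction 1:
  Bonds broken (reactants):
    C-H: 4 × 397 = 1588
    C=C: 1 × 637 = 637
    H-F: 1 × 549 = 549
    Σ(broken) = 2774 kJ
  Bonds formed (products):
    C-C: 1 × 342 = 342
    C-F: 1 × 476 = 476
    C-H: 5 × 397 = 1985
    Σ(formed) = 2803 kJ
  ΔH_1 = 2774 − 2803 = −29 kJ
Reaction 2:
  Bonds broken (reactants):
    C-C: 2 × 342 = 684
    C-H: 8 × 397 = 3176
    Σ(broken) = 3860 kJ
  Bonds formed (products):
    C-C: 1 × 342 = 342
    C-H: 6 × 397 = 2382
    C=C: 1 × 637 = 637
    H-H: 1 × 422 = 422
    Σ(formed) = 3783 kJ
  ΔH_2 = 3860 − 3783 = +77 kJ
ΔH_1 − ΔH_2 = −106 kJ, so reaction 1 has the more negative ΔH; |ΔH_1 − ΔH_2| = 106 kJ.

Reaction 1, by 106 kJ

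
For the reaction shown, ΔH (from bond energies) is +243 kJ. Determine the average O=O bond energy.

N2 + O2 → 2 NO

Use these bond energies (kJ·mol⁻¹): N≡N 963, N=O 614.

D(O=O) ≈ 508 kJ/mol

Let D be the O=O bond energy.
Σ(broken) = 1×963 + 1×D = 963 + D
Σ(formed) = 2×614 = 1228
ΔH = Σ(broken) − Σ(formed) = (963 + D) − (1228) = −265 + D
Setting this equal to +243 kJ gives D = 508 kJ/mol.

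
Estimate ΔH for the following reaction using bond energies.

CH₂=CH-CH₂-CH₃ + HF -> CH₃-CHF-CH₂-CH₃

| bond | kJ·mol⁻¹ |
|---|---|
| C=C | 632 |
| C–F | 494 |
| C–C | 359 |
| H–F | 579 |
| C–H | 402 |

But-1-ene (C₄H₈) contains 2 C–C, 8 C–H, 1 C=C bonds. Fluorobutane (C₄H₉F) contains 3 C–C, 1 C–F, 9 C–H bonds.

Bonds broken (reactants):
  C–C: 2 × 359 = 718
  C–H: 8 × 402 = 3216
  C=C: 1 × 632 = 632
  H–F: 1 × 579 = 579
  Σ(broken) = 5145 kJ
Bonds formed (products):
  C–C: 3 × 359 = 1077
  C–F: 1 × 494 = 494
  C–H: 9 × 402 = 3618
  Σ(formed) = 5189 kJ
ΔH = Σ(broken) − Σ(formed) = 5145 − 5189 = −44 kJ

ΔH ≈ −44 kJ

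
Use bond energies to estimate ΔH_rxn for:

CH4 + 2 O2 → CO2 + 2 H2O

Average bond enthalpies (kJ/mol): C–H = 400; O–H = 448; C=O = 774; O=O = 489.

ΔH ≈ −762 kJ

Bonds broken (reactants):
  C–H: 4 × 400 = 1600
  O=O: 2 × 489 = 978
  Σ(broken) = 2578 kJ
Bonds formed (products):
  C=O: 2 × 774 = 1548
  O–H: 4 × 448 = 1792
  Σ(formed) = 3340 kJ
ΔH = Σ(broken) − Σ(formed) = 2578 − 3340 = −762 kJ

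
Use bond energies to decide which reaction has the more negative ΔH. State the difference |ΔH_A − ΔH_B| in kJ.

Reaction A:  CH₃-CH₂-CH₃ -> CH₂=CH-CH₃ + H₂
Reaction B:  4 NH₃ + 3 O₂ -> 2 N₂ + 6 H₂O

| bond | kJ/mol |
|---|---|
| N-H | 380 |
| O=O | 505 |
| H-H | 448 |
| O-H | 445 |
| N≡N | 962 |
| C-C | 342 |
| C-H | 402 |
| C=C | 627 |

Reaction B, by 1260 kJ

Reaction A:
  Bonds broken (reactants):
    C-C: 2 × 342 = 684
    C-H: 8 × 402 = 3216
    Σ(broken) = 3900 kJ
  Bonds formed (products):
    C-C: 1 × 342 = 342
    C-H: 6 × 402 = 2412
    C=C: 1 × 627 = 627
    H-H: 1 × 448 = 448
    Σ(formed) = 3829 kJ
  ΔH_A = 3900 − 3829 = +71 kJ
Reaction B:
  Bonds broken (reactants):
    N-H: 12 × 380 = 4560
    O=O: 3 × 505 = 1515
    Σ(broken) = 6075 kJ
  Bonds formed (products):
    N≡N: 2 × 962 = 1924
    O-H: 12 × 445 = 5340
    Σ(formed) = 7264 kJ
  ΔH_B = 6075 − 7264 = −1189 kJ
ΔH_A − ΔH_B = +1260 kJ, so reaction B has the more negative ΔH; |ΔH_A − ΔH_B| = 1260 kJ.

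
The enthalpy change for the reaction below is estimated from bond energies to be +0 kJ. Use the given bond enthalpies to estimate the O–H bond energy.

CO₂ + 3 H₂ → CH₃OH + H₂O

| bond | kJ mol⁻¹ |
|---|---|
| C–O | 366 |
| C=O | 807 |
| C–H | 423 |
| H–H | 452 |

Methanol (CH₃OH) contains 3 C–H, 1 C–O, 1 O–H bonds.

Let D be the O–H bond energy.
Σ(broken) = 2×807 + 3×452 = 2970
Σ(formed) = 3×423 + 1×366 + 3×D = 1635 + 3D
ΔH = Σ(broken) − Σ(formed) = (2970) − (1635 + 3D) = +1335 − 3D
Setting this equal to +0 kJ gives 3D = 1335, so D = 445 kJ/mol.

D(O–H) ≈ 445 kJ/mol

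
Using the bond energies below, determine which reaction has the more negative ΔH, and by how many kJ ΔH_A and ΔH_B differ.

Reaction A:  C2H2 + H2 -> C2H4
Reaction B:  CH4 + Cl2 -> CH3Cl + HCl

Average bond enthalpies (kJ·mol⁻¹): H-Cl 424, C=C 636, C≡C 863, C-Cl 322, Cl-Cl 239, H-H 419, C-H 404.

Reaction A:
  Bonds broken (reactants):
    C≡C: 1 × 863 = 863
    C-H: 2 × 404 = 808
    H-H: 1 × 419 = 419
    Σ(broken) = 2090 kJ
  Bonds formed (products):
    C-H: 4 × 404 = 1616
    C=C: 1 × 636 = 636
    Σ(formed) = 2252 kJ
  ΔH_A = 2090 − 2252 = −162 kJ
Reaction B:
  Bonds broken (reactants):
    C-H: 4 × 404 = 1616
    Cl-Cl: 1 × 239 = 239
    Σ(broken) = 1855 kJ
  Bonds formed (products):
    C-Cl: 1 × 322 = 322
    C-H: 3 × 404 = 1212
    H-Cl: 1 × 424 = 424
    Σ(formed) = 1958 kJ
  ΔH_B = 1855 − 1958 = −103 kJ
ΔH_A − ΔH_B = −59 kJ, so reaction A has the more negative ΔH; |ΔH_A − ΔH_B| = 59 kJ.

Reaction A, by 59 kJ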